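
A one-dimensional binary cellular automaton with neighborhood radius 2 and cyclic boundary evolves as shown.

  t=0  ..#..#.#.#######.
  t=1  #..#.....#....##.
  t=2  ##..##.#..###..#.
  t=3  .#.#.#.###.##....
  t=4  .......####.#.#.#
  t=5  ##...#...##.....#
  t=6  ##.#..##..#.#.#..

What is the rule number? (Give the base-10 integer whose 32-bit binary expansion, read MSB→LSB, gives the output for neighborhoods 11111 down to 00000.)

2023453442

  [31] ##### => .  t=0,i=11
  [30] ####. => #  t=0,i=14
  [29] ###.# => #  t=3,i=9
  [28] ###.. => #  t=0,i=15
  [27] ##.## => #  t=3,i=10
  [26] ##.#. => .  t=1,i=16
  [25] ##..# => .  t=2,i=2
  [24] ##... => .  t=0,i=16
  [23] #.### => #  t=0,i=9
  [22] #.##. => .  t=2,i=0
  [21] #.#.# => .  t=0,i=7
  [20] #.#.. => #  t=1,i=0
  [19] #..## => #  t=2,i=3
  [18] #..#. => .  t=0,i=4
  [17] #...# => #  t=0,i=0
  [16] #.... => #  t=1,i=5
  [15] .#### => .  t=0,i=10
  [14] .###. => #  t=2,i=11
  [13] .##.# => #  t=1,i=15
  [12] .##.. => #  t=2,i=1
  [11] .#.## => .  t=0,i=8
  [10] .#.#. => .  t=0,i=6
  [9] .#..# => #  t=0,i=3
  [8] .#... => #  t=1,i=4
  [7] ..### => .  t=2,i=10
  [6] ..##. => .  t=1,i=14
  [5] ..#.# => .  t=0,i=5
  [4] ..#.. => .  t=0,i=2
  [3] ...## => .  t=1,i=13
  [2] ...#. => .  t=0,i=1
  [1] ....# => #  t=1,i=7
  [0] ..... => .  t=1,i=6
  bits 01111000100110110111001100000010 = 2023453442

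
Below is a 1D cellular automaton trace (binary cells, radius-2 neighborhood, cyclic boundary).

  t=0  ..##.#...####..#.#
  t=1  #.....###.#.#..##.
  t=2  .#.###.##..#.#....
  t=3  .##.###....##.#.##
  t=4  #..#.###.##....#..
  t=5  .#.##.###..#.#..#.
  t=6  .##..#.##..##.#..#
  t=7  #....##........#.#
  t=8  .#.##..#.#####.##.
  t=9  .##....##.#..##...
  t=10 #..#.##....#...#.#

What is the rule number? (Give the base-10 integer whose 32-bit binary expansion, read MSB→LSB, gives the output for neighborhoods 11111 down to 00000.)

  nb #####: next=.  (t=8,i=11, bit31=0)
  nb ####.: next=.  (t=0,i=11, bit30=0)
  nb ###.#: next=#  (t=1,i=8, bit29=1)
  nb ###..: next=#  (t=0,i=12, bit28=1)
  nb ##.##: next=#  (t=2,i=6, bit27=1)
  nb ##.#.: next=.  (t=0,i=4, bit26=0)
  nb ##..#: next=.  (t=0,i=13, bit25=0)
  nb ##...: next=#  (t=3,i=7, bit24=1)
  nb #.###: next=.  (t=2,i=3, bit23=0)
  nb #.##.: next=.  (t=2,i=7, bit22=0)
  nb #.#.#: next=.  (t=1,i=10, bit21=0)
  nb #.#..: next=.  (t=0,i=5, bit20=0)
  nb #..##: next=.  (t=0,i=1, bit19=0)
  nb #..#.: next=.  (t=0,i=14, bit18=0)
  nb #...#: next=#  (t=0,i=7, bit17=1)
  nb #....: next=.  (t=1,i=2, bit16=0)
  nb .####: next=#  (t=0,i=10, bit15=1)
  nb .###.: next=#  (t=1,i=7, bit14=1)
  nb .##.#: next=.  (t=0,i=3, bit13=0)
  nb .##..: next=.  (t=2,i=8, bit12=0)
  nb .#.##: next=#  (t=2,i=2, bit11=1)
  nb .#.#.: next=#  (t=0,i=16, bit10=1)
  nb .#..#: next=#  (t=0,i=0, bit9=1)
  nb .#...: next=#  (t=0,i=6, bit8=1)
  nb ..###: next=.  (t=0,i=9, bit7=0)
  nb ..##.: next=.  (t=0,i=2, bit6=0)
  nb ..#.#: next=#  (t=0,i=15, bit5=1)
  nb ..#..: next=.  (t=4,i=0, bit4=0)
  nb ...##: next=#  (t=0,i=8, bit3=1)
  nb ...#.: next=.  (t=2,i=0, bit2=0)
  nb ....#: next=#  (t=1,i=4, bit1=1)
  nb .....: next=#  (t=1,i=3, bit0=1)
  bits 00111001000000101100111100101011 = 956485419

956485419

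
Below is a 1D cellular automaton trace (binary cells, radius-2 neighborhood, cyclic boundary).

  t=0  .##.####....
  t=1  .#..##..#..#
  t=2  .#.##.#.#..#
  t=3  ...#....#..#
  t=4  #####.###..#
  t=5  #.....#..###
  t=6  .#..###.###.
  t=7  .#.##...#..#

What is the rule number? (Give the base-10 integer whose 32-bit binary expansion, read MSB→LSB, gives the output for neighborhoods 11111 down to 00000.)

  [31] ##### => .  t=4,i=1
  [30] ####. => .  t=0,i=6
  [29] ###.# => .  t=4,i=4
  [28] ###.. => .  t=0,i=7
  [27] ##.## => .  t=0,i=3
  [26] ##.#. => .  t=2,i=5
  [25] ##..# => #  t=1,i=6
  [24] ##... => #  t=0,i=8
  [23] #.### => #  t=0,i=4
  [22] #.##. => #  t=2,i=3
  [21] #.#.# => .  t=2,i=1
  [20] #.#.. => #  t=1,i=1
  [19] #..## => #  t=1,i=3
  [18] #..#. => .  t=1,i=7
  [17] #...# => #  t=3,i=1
  [16] #.... => .  t=0,i=9
  [15] .#### => #  t=0,i=5
  [14] .###. => .  t=4,i=7
  [13] .##.# => .  t=0,i=2
  [12] .##.. => .  t=1,i=5
  [11] .#.## => .  t=2,i=2
  [10] .#.#. => .  t=1,i=0
  [9] .#..# => .  t=1,i=2
  [8] .#... => #  t=3,i=0
  [7] ..### => #  t=4,i=11
  [6] ..##. => #  t=0,i=1
  [5] ..#.# => #  t=1,i=11
  [4] ..#.. => #  t=1,i=8
  [3] ...## => .  t=0,i=0
  [2] ...#. => #  t=3,i=2
  [1] ....# => #  t=0,i=11
  [0] ..... => .  t=0,i=10
  bits 00000011110110101000000111110110 = 64651766

64651766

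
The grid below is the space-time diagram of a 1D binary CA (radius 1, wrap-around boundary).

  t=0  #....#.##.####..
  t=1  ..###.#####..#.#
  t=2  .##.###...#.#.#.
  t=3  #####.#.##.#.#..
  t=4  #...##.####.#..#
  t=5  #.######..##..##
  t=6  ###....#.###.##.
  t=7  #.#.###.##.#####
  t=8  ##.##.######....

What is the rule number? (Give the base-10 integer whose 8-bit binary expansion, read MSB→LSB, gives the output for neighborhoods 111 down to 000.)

  ###|.  b7=0 t=0,i=11
  ##.|#  b6=1 t=0,i=8
  #.#|#  b5=1 t=0,i=6
  #..|.  b4=0 t=0,i=1
  .##|#  b3=1 t=0,i=7
  .#.|.  b2=0 t=0,i=0
  ..#|#  b1=1 t=0,i=4
  ...|#  b0=1 t=0,i=2
  bits 01101011 = 107

107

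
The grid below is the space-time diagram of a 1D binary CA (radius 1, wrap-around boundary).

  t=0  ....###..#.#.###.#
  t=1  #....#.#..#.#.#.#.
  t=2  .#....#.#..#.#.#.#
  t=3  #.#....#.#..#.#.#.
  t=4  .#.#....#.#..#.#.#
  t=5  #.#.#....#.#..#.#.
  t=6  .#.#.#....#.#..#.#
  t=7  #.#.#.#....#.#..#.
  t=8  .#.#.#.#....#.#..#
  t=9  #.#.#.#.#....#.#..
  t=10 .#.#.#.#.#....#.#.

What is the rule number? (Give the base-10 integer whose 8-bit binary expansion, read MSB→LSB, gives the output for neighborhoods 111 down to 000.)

176

  nb ###: next=#  (t=0,i=5, bit7=1)
  nb ##.: next=.  (t=0,i=6, bit6=0)
  nb #.#: next=#  (t=0,i=10, bit5=1)
  nb #..: next=#  (t=0,i=0, bit4=1)
  nb .##: next=.  (t=0,i=4, bit3=0)
  nb .#.: next=.  (t=0,i=9, bit2=0)
  nb ..#: next=.  (t=0,i=3, bit1=0)
  nb ...: next=.  (t=0,i=1, bit0=0)
  bits 10110000 = 176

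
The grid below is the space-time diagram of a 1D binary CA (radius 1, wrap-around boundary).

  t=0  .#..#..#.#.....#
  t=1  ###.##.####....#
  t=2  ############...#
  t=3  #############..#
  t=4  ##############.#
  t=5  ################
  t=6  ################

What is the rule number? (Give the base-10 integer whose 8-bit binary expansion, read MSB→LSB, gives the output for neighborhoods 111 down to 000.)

  ### -> #   bit 7 = 1  t=1,i=0
  ##. -> #   bit 6 = 1  t=1,i=2
  #.# -> #   bit 5 = 1  t=0,i=0
  #.. -> #   bit 4 = 1  t=0,i=2
  .## -> #   bit 3 = 1  t=1,i=4
  .#. -> #   bit 2 = 1  t=0,i=1
  ..# -> .   bit 1 = 0  t=0,i=3
  ... -> .   bit 0 = 0  t=0,i=11
  bits 11111100 = 252

252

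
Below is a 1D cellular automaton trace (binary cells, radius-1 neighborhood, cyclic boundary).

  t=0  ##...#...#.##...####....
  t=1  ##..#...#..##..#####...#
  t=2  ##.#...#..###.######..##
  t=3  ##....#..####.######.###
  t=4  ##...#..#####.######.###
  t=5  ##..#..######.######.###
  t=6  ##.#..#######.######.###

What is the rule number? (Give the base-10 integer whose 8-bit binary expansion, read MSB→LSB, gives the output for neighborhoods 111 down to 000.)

  ###|#  b7=1 t=0,i=17
  ##.|#  b6=1 t=0,i=1
  #.#|.  b5=0 t=0,i=10
  #..|.  b4=0 t=0,i=2
  .##|#  b3=1 t=0,i=0
  .#.|.  b2=0 t=0,i=5
  ..#|#  b1=1 t=0,i=4
  ...|.  b0=0 t=0,i=3
  bits 11001010 = 202

202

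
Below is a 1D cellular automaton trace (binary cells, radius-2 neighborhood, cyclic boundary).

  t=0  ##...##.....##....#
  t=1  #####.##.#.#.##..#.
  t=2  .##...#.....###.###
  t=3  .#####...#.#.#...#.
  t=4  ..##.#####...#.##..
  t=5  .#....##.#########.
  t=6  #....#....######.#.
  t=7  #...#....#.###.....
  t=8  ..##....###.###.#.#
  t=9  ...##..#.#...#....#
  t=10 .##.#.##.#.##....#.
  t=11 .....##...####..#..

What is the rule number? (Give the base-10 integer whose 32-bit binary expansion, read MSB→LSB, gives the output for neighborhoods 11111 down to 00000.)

2438387757

  nb #####: next=#  (t=1,i=2, bit31=1)
  nb ####.: next=.  (t=1,i=3, bit30=0)
  nb ###.#: next=.  (t=1,i=4, bit29=0)
  nb ###..: next=#  (t=0,i=1, bit28=1)
  nb ##.##: next=.  (t=1,i=5, bit27=0)
  nb ##.#.: next=.  (t=1,i=8, bit26=0)
  nb ##..#: next=.  (t=1,i=15, bit25=0)
  nb ##...: next=#  (t=0,i=2, bit24=1)
  nb #.###: next=.  (t=1,i=0, bit23=0)
  nb #.##.: next=#  (t=1,i=6, bit22=1)
  nb #.#.#: next=.  (t=1,i=9, bit21=0)
  nb #.#..: next=#  (t=3,i=13, bit20=1)
  nb #..##: next=.  (t=3,i=0, bit19=0)
  nb #..#.: next=#  (t=1,i=16, bit18=1)
  nb #...#: next=#  (t=0,i=3, bit17=1)
  nb #....: next=.  (t=0,i=8, bit16=0)
  nb .####: next=#  (t=1,i=1, bit15=1)
  nb .###.: next=#  (t=0,i=0, bit14=1)
  nb .##.#: next=.  (t=1,i=7, bit13=0)
  nb .##..: next=#  (t=0,i=6, bit12=1)
  nb .#.##: next=#  (t=1,i=12, bit11=1)
  nb .#.#.: next=.  (t=1,i=10, bit10=0)
  nb .#..#: next=.  (t=3,i=18, bit9=0)
  nb .#...: next=.  (t=2,i=7, bit8=0)
  nb ..###: next=.  (t=0,i=18, bit7=0)
  nb ..##.: next=.  (t=0,i=5, bit6=0)
  nb ..#.#: next=#  (t=1,i=17, bit5=1)
  nb ..#..: next=.  (t=2,i=6, bit4=0)
  nb ...##: next=#  (t=0,i=4, bit3=1)
  nb ...#.: next=#  (t=2,i=5, bit2=1)
  nb ....#: next=.  (t=0,i=10, bit1=0)
  nb .....: next=#  (t=0,i=9, bit0=1)
  bits 10010001010101101101100000101101 = 2438387757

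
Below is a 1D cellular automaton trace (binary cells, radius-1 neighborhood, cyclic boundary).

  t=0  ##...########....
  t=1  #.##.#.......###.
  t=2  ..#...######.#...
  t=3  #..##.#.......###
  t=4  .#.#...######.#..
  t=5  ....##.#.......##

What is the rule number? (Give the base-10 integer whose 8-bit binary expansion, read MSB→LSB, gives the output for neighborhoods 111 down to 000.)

25

  ### -> .   bit 7 = 0  t=0,i=6
  ##. -> .   bit 6 = 0  t=0,i=1
  #.# -> .   bit 5 = 0  t=1,i=1
  #.. -> #   bit 4 = 1  t=0,i=2
  .## -> #   bit 3 = 1  t=0,i=0
  .#. -> .   bit 2 = 0  t=1,i=0
  ..# -> .   bit 1 = 0  t=0,i=4
  ... -> #   bit 0 = 1  t=0,i=3
  bits 00011001 = 25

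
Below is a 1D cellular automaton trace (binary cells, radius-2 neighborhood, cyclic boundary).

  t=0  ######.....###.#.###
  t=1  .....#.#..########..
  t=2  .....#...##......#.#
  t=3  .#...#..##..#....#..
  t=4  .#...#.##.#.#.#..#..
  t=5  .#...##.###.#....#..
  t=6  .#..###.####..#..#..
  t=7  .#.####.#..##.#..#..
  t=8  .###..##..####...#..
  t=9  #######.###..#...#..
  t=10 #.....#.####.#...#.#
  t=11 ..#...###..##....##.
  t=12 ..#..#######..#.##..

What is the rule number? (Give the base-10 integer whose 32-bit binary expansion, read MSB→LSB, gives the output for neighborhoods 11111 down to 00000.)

917072120

  nb #####: next=.  (t=0,i=0, bit31=0)
  nb ####.: next=.  (t=0,i=4, bit30=0)
  nb ###.#: next=#  (t=0,i=13, bit29=1)
  nb ###..: next=#  (t=0,i=5, bit28=1)
  nb ##.##: next=.  (t=5,i=7, bit27=0)
  nb ##.#.: next=#  (t=0,i=14, bit26=1)
  nb ##..#: next=#  (t=3,i=10, bit25=1)
  nb ##...: next=.  (t=0,i=6, bit24=0)
  nb #.###: next=#  (t=0,i=17, bit23=1)
  nb #.##.: next=.  (t=4,i=7, bit22=0)
  nb #.#.#: next=#  (t=0,i=15, bit21=1)
  nb #.#..: next=.  (t=1,i=7, bit20=0)
  nb #..##: next=#  (t=1,i=9, bit19=1)
  nb #..#.: next=.  (t=3,i=11, bit18=0)
  nb #...#: next=.  (t=2,i=7, bit17=0)
  nb #....: next=#  (t=0,i=7, bit16=1)
  nb .####: next=.  (t=0,i=18, bit15=0)
  nb .###.: next=#  (t=0,i=12, bit14=1)
  nb .##.#: next=#  (t=4,i=8, bit13=1)
  nb .##..: next=.  (t=2,i=10, bit12=0)
  nb .#.##: next=#  (t=0,i=16, bit11=1)
  nb .#.#.: next=.  (t=1,i=6, bit10=0)
  nb .#..#: next=.  (t=1,i=8, bit9=0)
  nb .#...: next=.  (t=2,i=0, bit8=0)
  nb ..###: next=#  (t=0,i=11, bit7=1)
  nb ..##.: next=#  (t=2,i=9, bit6=1)
  nb ..#.#: next=#  (t=1,i=5, bit5=1)
  nb ..#..: next=#  (t=2,i=5, bit4=1)
  nb ...##: next=#  (t=0,i=10, bit3=1)
  nb ...#.: next=.  (t=1,i=4, bit2=0)
  nb ....#: next=.  (t=0,i=9, bit1=0)
  nb .....: next=.  (t=0,i=8, bit0=0)
  bits 00110110101010010110100011111000 = 917072120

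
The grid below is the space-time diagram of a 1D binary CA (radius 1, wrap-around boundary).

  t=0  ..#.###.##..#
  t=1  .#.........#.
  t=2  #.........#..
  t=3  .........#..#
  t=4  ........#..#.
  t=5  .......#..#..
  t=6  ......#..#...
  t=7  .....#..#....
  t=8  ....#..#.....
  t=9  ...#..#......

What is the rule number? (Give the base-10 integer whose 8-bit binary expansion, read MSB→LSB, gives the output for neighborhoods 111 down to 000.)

2

  [7] ### => .  t=0,i=5
  [6] ##. => .  t=0,i=6
  [5] #.# => .  t=0,i=3
  [4] #.. => .  t=0,i=0
  [3] .## => .  t=0,i=4
  [2] .#. => .  t=0,i=2
  [1] ..# => #  t=0,i=1
  [0] ... => .  t=1,i=3
  bits 00000010 = 2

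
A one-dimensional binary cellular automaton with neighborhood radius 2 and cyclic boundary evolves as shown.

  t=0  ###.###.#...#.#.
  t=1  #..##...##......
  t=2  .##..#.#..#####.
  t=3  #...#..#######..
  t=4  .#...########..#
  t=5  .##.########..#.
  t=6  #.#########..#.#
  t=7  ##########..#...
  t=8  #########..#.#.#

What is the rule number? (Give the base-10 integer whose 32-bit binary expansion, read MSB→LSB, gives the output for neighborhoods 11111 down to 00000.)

  ##### -> #   bit 31 = 1  t=2,i=12
  ####. -> #   bit 30 = 1  t=2,i=13
  ###.# -> .   bit 29 = 0  t=0,i=2
  ###.. -> .   bit 28 = 0  t=2,i=14
  ##.## -> #   bit 27 = 1  t=0,i=3
  ##.#. -> .   bit 26 = 0  t=0,i=7
  ##..# -> .   bit 25 = 0  t=2,i=3
  ##... -> #   bit 24 = 1  t=1,i=5
  #.### -> #   bit 23 = 1  t=0,i=0
  #.##. -> .   bit 22 = 0  t=6,i=15
  #.#.# -> .   bit 21 = 0  t=0,i=14
  #.#.. -> #   bit 20 = 1  t=0,i=8
  #..## -> #   bit 19 = 1  t=1,i=2
  #..#. -> #   bit 18 = 1  t=2,i=4
  #...# -> .   bit 17 = 0  t=0,i=10
  #.... -> #   bit 16 = 1  t=1,i=11
  .#### -> #   bit 15 = 1  t=2,i=11
  .###. -> .   bit 14 = 0  t=0,i=1
  .##.# -> #   bit 13 = 1  t=5,i=2
  .##.. -> .   bit 12 = 0  t=1,i=4
  .#.## -> .   bit 11 = 0  t=0,i=15
  .#.#. -> .   bit 10 = 0  t=0,i=13
  .#..# -> #   bit 9 = 1  t=1,i=1
  .#... -> #   bit 8 = 1  t=0,i=9
  ..### -> #   bit 7 = 1  t=2,i=10
  ..##. -> .   bit 6 = 0  t=1,i=3
  ..#.# -> .   bit 5 = 0  t=0,i=12
  ..#.. -> .   bit 4 = 0  t=1,i=0
  ...## -> #   bit 3 = 1  t=1,i=7
  ...#. -> .   bit 2 = 0  t=0,i=11
  ....# -> #   bit 1 = 1  t=1,i=14
  ..... -> #   bit 0 = 1  t=1,i=12
  bits 11001001100111011010001110001011 = 3382551435

3382551435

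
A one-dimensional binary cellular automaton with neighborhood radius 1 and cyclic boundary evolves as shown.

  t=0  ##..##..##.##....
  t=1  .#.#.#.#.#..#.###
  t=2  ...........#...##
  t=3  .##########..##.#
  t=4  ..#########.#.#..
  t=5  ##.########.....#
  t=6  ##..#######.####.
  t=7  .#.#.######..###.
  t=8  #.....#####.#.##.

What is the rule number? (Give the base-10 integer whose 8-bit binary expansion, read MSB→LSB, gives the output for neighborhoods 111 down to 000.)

  ### -> #   bit 7 = 1  t=1,i=15
  ##. -> #   bit 6 = 1  t=0,i=1
  #.# -> .   bit 5 = 0  t=0,i=10
  #.. -> .   bit 4 = 0  t=0,i=2
  .## -> .   bit 3 = 0  t=0,i=0
  .#. -> .   bit 2 = 0  t=1,i=1
  ..# -> #   bit 1 = 1  t=0,i=3
  ... -> #   bit 0 = 1  t=0,i=14
  bits 11000011 = 195

195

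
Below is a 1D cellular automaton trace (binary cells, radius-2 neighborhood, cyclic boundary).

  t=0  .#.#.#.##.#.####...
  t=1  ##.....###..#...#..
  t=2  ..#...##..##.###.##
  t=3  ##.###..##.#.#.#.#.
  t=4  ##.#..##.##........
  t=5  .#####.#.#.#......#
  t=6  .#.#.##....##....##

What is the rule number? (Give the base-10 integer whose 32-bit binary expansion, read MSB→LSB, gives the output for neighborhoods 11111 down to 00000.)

  ##### -> #   bit 31 = 1  t=5,i=3
  ####. -> .   bit 30 = 0  t=0,i=14
  ###.# -> #   bit 29 = 1  t=2,i=15
  ###.. -> .   bit 28 = 0  t=0,i=15
  ##.## -> .   bit 27 = 0  t=2,i=12
  ##.#. -> #   bit 26 = 1  t=0,i=9
  ##..# -> #   bit 25 = 1  t=1,i=10
  ##... -> #   bit 24 = 1  t=0,i=16
  #.### -> #   bit 23 = 1  t=0,i=12
  #.##. -> #   bit 22 = 1  t=0,i=7
  #.#.# -> .   bit 21 = 0  t=0,i=3
  #.#.. -> #   bit 20 = 1  t=4,i=3
  #..## -> #   bit 19 = 1  t=1,i=18
  #..#. -> #   bit 18 = 1  t=1,i=11
  #...# -> #   bit 17 = 1  t=1,i=14
  #.... -> .   bit 16 = 0  t=0,i=17
  .#### -> .   bit 15 = 0  t=0,i=13
  .###. -> .   bit 14 = 0  t=1,i=8
  .##.# -> #   bit 13 = 1  t=0,i=8
  .##.. -> .   bit 12 = 0  t=1,i=1
  .#.## -> .   bit 11 = 0  t=0,i=6
  .#.#. -> .   bit 10 = 0  t=0,i=2
  .#..# -> #   bit 9 = 1  t=1,i=17
  .#... -> #   bit 8 = 1  t=1,i=13
  ..### -> #   bit 7 = 1  t=1,i=7
  ..##. -> .   bit 6 = 0  t=1,i=0
  ..#.# -> #   bit 5 = 1  t=0,i=1
  ..#.. -> .   bit 4 = 0  t=1,i=12
  ...## -> #   bit 3 = 1  t=1,i=6
  ...#. -> #   bit 2 = 1  t=0,i=0
  ....# -> .   bit 1 = 0  t=0,i=18
  ..... -> .   bit 0 = 0  t=1,i=4
  bits 10100111110111100010001110101100 = 2816353196

2816353196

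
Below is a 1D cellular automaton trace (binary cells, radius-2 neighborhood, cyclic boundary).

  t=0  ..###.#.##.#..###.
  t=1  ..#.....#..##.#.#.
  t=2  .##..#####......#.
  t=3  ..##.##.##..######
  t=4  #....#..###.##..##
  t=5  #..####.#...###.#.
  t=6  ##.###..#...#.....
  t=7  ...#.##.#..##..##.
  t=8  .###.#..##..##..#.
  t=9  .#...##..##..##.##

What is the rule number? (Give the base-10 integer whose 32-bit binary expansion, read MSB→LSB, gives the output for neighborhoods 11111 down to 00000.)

1389400759

  nb #####: next=.  (t=2,i=7, bit31=0)
  nb ####.: next=#  (t=2,i=8, bit30=1)
  nb ###.#: next=.  (t=0,i=4, bit29=0)
  nb ###..: next=#  (t=0,i=16, bit28=1)
  nb ##.##: next=.  (t=3,i=4, bit27=0)
  nb ##.#.: next=.  (t=0,i=5, bit26=0)
  nb ##..#: next=#  (t=2,i=3, bit25=1)
  nb ##...: next=.  (t=0,i=17, bit24=0)
  nb #.###: next=#  (t=6,i=3, bit23=1)
  nb #.##.: next=#  (t=0,i=8, bit22=1)
  nb #.#.#: next=.  (t=0,i=6, bit21=0)
  nb #.#..: next=#  (t=0,i=11, bit20=1)
  nb #..##: next=.  (t=0,i=13, bit19=0)
  nb #..#.: next=.  (t=6,i=7, bit18=0)
  nb #...#: next=.  (t=0,i=0, bit17=0)
  nb #....: next=.  (t=1,i=4, bit16=0)
  nb .####: next=#  (t=2,i=6, bit15=1)
  nb .###.: next=.  (t=0,i=3, bit14=0)
  nb .##.#: next=.  (t=0,i=9, bit13=0)
  nb .##..: next=#  (t=2,i=2, bit12=1)
  nb .#.##: next=.  (t=0,i=7, bit11=0)
  nb .#.#.: next=.  (t=1,i=15, bit10=0)
  nb .#..#: next=#  (t=0,i=12, bit9=1)
  nb .#...: next=.  (t=1,i=3, bit8=0)
  nb ..###: next=#  (t=0,i=2, bit7=1)
  nb ..##.: next=.  (t=1,i=11, bit6=0)
  nb ..#.#: next=#  (t=7,i=3, bit5=1)
  nb ..#..: next=#  (t=1,i=2, bit4=1)
  nb ...##: next=.  (t=0,i=1, bit3=0)
  nb ...#.: next=#  (t=1,i=1, bit2=1)
  nb ....#: next=#  (t=1,i=6, bit1=1)
  nb .....: next=#  (t=1,i=5, bit0=1)
  bits 01010010110100001001001010110111 = 1389400759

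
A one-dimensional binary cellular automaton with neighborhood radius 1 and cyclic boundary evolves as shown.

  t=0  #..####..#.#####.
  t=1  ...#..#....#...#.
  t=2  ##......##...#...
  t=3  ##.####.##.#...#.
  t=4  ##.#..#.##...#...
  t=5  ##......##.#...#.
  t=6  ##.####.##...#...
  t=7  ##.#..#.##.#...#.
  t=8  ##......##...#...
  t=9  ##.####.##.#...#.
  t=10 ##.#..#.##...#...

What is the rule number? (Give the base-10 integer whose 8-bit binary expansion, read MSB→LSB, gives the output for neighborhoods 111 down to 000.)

73

  ###|.  b7=0 t=0,i=4
  ##.|#  b6=1 t=0,i=6
  #.#|.  b5=0 t=0,i=10
  #..|.  b4=0 t=0,i=1
  .##|#  b3=1 t=0,i=3
  .#.|.  b2=0 t=0,i=0
  ..#|.  b1=0 t=0,i=2
  ...|#  b0=1 t=1,i=0
  bits 01001001 = 73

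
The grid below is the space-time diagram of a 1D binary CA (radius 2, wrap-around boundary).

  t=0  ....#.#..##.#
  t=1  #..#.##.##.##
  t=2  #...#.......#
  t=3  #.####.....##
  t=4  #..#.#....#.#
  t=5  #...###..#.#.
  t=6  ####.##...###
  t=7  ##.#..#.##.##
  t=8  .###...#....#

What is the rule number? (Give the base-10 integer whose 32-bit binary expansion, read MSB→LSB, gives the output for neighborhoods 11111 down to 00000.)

3023756636

  [31] ##### => #  t=6,i=0
  [30] ####. => .  t=3,i=4
  [29] ###.# => #  t=3,i=0
  [28] ###.. => #  t=1,i=0
  [27] ##.## => .  t=1,i=7
  [26] ##.#. => #  t=0,i=11
  [25] ##..# => .  t=1,i=1
  [24] ##... => .  t=2,i=1
  [23] #.### => .  t=1,i=11
  [22] #.##. => .  t=1,i=5
  [21] #.#.# => #  t=5,i=11
  [20] #.#.. => #  t=0,i=6
  [19] #..## => #  t=0,i=8
  [18] #..#. => .  t=1,i=2
  [17] #...# => #  t=2,i=2
  [16] #.... => .  t=0,i=1
  [15] .#### => #  t=3,i=3
  [14] .###. => #  t=1,i=12
  [13] .##.# => .  t=0,i=10
  [12] .##.. => #  t=2,i=0
  [11] .#.## => #  t=1,i=4
  [10] .#.#. => #  t=0,i=5
  [9] .#..# => .  t=0,i=7
  [8] .#... => #  t=0,i=0
  [7] ..### => .  t=3,i=11
  [6] ..##. => #  t=0,i=9
  [5] ..#.# => .  t=0,i=4
  [4] ..#.. => #  t=2,i=4
  [3] ...## => #  t=2,i=11
  [2] ...#. => #  t=0,i=3
  [1] ....# => .  t=0,i=2
  [0] ..... => .  t=2,i=7
  bits 10110100001110101101110101011100 = 3023756636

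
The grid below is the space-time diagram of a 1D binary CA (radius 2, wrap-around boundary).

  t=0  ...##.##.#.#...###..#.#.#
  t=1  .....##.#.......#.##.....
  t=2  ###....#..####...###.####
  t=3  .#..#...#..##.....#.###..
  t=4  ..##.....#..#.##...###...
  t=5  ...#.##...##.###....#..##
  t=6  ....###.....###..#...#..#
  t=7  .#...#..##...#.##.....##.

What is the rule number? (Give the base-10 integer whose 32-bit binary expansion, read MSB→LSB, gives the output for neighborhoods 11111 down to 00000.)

1321589249

  #####|.  b31=0 t=2,i=0
  ####.|#  b30=1 t=2,i=1
  ###.#|.  b29=0 t=2,i=19
  ###..|.  b28=0 t=0,i=17
  ##.##|#  b27=1 t=0,i=5
  ##.#.|#  b26=1 t=0,i=8
  ##..#|#  b25=1 t=0,i=18
  ##...|.  b24=0 t=1,i=20
  #.###|#  b23=1 t=2,i=21
  #.##.|#  b22=1 t=0,i=6
  #.#.#|.  b21=0 t=0,i=9
  #.#..|.  b20=0 t=0,i=11
  #..##|.  b19=0 t=2,i=9
  #..#.|#  b18=1 t=0,i=19
  #...#|.  b17=0 t=0,i=1
  #....|#  b16=1 t=1,i=10
  .####|#  b15=1 t=2,i=11
  .###.|#  b14=1 t=0,i=16
  .##.#|.  b13=0 t=0,i=4
  .##..|#  b12=1 t=1,i=19
  .#.##|#  b11=1 t=1,i=17
  .#.#.|.  b10=0 t=0,i=10
  .#..#|#  b9=1 t=2,i=8
  .#...|.  b8=0 t=0,i=0
  ..###|.  b7=0 t=0,i=15
  ..##.|.  b6=0 t=0,i=3
  ..#.#|.  b5=0 t=0,i=20
  ..#..|.  b4=0 t=2,i=7
  ...##|.  b3=0 t=0,i=2
  ...#.|.  b2=0 t=1,i=15
  ....#|.  b1=0 t=1,i=3
  .....|#  b0=1 t=1,i=0
  bits 01001110110001011101101000000001 = 1321589249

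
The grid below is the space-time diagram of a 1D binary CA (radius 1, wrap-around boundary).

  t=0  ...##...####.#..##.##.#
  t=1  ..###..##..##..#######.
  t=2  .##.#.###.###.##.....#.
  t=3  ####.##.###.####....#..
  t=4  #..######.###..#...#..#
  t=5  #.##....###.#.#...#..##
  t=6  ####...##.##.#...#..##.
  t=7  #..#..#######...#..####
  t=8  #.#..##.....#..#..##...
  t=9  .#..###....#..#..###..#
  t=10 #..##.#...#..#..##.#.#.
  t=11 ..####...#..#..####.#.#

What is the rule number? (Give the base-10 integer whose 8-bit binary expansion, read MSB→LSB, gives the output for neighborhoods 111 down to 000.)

106

  ### -> .   bit 7 = 0  t=0,i=9
  ##. -> #   bit 6 = 1  t=0,i=4
  #.# -> #   bit 5 = 1  t=0,i=12
  #.. -> .   bit 4 = 0  t=0,i=0
  .## -> #   bit 3 = 1  t=0,i=3
  .#. -> .   bit 2 = 0  t=0,i=13
  ..# -> #   bit 1 = 1  t=0,i=2
  ... -> .   bit 0 = 0  t=0,i=1
  bits 01101010 = 106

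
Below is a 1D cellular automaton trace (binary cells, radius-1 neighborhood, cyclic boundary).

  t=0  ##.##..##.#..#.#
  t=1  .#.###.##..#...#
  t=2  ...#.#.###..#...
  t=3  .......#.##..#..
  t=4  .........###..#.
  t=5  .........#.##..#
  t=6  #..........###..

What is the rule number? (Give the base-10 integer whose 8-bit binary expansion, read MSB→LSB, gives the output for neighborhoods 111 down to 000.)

88

  [7] ### => .  t=0,i=0
  [6] ##. => #  t=0,i=1
  [5] #.# => .  t=0,i=2
  [4] #.. => #  t=0,i=5
  [3] .## => #  t=0,i=3
  [2] .#. => .  t=0,i=10
  [1] ..# => .  t=0,i=6
  [0] ... => .  t=1,i=13
  bits 01011000 = 88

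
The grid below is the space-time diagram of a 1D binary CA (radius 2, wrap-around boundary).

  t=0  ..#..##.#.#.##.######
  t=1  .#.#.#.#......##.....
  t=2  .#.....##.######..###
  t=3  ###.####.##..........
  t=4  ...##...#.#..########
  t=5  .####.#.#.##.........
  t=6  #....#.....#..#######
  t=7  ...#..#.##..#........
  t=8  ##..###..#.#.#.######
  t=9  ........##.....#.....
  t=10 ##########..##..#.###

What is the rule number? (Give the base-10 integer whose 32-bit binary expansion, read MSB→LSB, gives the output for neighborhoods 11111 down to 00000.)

  #####|.  b31=0 t=0,i=17
  ####.|.  b30=0 t=0,i=19
  ###.#|.  b29=0 t=2,i=20
  ###..|.  b28=0 t=0,i=20
  ##.##|#  b27=1 t=0,i=14
  ##.#.|#  b26=1 t=0,i=7
  ##..#|.  b25=0 t=0,i=0
  ##...|.  b24=0 t=1,i=16
  #.###|#  b23=1 t=0,i=15
  #.##.|.  b22=0 t=0,i=12
  #.#.#|.  b21=0 t=0,i=8
  #.#..|#  b20=1 t=1,i=7
  #..##|.  b19=0 t=0,i=4
  #..#.|#  b18=1 t=0,i=1
  #...#|#  b17=1 t=4,i=1
  #....|.  b16=0 t=1,i=9
  .####|.  b15=0 t=0,i=16
  .###.|.  b14=0 t=2,i=19
  .##.#|.  b13=0 t=0,i=6
  .##..|#  b12=1 t=1,i=15
  .#.##|.  b11=0 t=0,i=11
  .#.#.|.  b10=0 t=0,i=9
  .#..#|#  b9=1 t=0,i=3
  .#...|#  b8=1 t=1,i=8
  ..###|.  b7=0 t=2,i=18
  ..##.|#  b6=1 t=0,i=5
  ..#.#|#  b5=1 t=1,i=1
  ..#..|.  b4=0 t=0,i=2
  ...##|#  b3=1 t=1,i=13
  ...#.|.  b2=0 t=1,i=0
  ....#|#  b1=1 t=1,i=12
  .....|#  b0=1 t=1,i=10
  bits 00001100100101100001001101101011 = 211161963

211161963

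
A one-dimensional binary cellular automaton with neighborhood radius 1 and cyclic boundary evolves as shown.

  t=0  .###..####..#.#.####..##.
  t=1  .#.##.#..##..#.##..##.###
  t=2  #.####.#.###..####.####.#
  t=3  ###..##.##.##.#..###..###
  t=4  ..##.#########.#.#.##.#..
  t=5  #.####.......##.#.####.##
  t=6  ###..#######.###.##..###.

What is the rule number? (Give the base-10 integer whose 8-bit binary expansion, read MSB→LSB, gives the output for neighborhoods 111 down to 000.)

121

  nb ###: next=.  (t=0,i=2, bit7=0)
  nb ##.: next=#  (t=0,i=3, bit6=1)
  nb #.#: next=#  (t=0,i=13, bit5=1)
  nb #..: next=#  (t=0,i=4, bit4=1)
  nb .##: next=#  (t=0,i=1, bit3=1)
  nb .#.: next=.  (t=0,i=12, bit2=0)
  nb ..#: next=.  (t=0,i=0, bit1=0)
  nb ...: next=#  (t=4,i=0, bit0=1)
  bits 01111001 = 121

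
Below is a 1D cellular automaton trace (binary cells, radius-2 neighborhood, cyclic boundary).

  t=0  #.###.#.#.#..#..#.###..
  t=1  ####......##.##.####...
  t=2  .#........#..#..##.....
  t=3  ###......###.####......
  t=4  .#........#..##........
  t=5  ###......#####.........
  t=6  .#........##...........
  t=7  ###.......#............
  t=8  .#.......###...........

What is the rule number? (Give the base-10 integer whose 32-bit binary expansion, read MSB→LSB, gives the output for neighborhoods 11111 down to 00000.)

  ##### -> #   bit 31 = 1  t=5,i=11
  ####. -> .   bit 30 = 0  t=1,i=2
  ###.# -> .   bit 29 = 0  t=0,i=4
  ###.. -> .   bit 28 = 0  t=0,i=20
  ##.## -> .   bit 27 = 0  t=1,i=12
  ##.#. -> .   bit 26 = 0  t=0,i=5
  ##..# -> .   bit 25 = 0  t=0,i=21
  ##... -> .   bit 24 = 0  t=1,i=4
  #.### -> #   bit 23 = 1  t=0,i=2
  #.##. -> #   bit 22 = 1  t=1,i=13
  #.#.# -> .   bit 21 = 0  t=0,i=6
  #.#.. -> #   bit 20 = 1  t=0,i=10
  #..## -> #   bit 19 = 1  t=2,i=15
  #..#. -> .   bit 18 = 0  t=0,i=12
  #...# -> .   bit 17 = 0  t=1,i=21
  #.... -> .   bit 16 = 0  t=1,i=5
  .#### -> #   bit 15 = 1  t=1,i=1
  .###. -> #   bit 14 = 1  t=0,i=3
  .##.# -> .   bit 13 = 0  t=1,i=11
  .##.. -> .   bit 12 = 0  t=2,i=17
  .#.## -> #   bit 11 = 1  t=0,i=1
  .#.#. -> .   bit 10 = 0  t=0,i=7
  .#..# -> #   bit 9 = 1  t=0,i=11
  .#... -> #   bit 8 = 1  t=2,i=2
  ..### -> .   bit 7 = 0  t=1,i=0
  ..##. -> #   bit 6 = 1  t=1,i=10
  ..#.# -> #   bit 5 = 1  t=0,i=0
  ..#.. -> #   bit 4 = 1  t=0,i=13
  ...## -> .   bit 3 = 0  t=1,i=9
  ...#. -> #   bit 2 = 1  t=2,i=0
  ....# -> .   bit 1 = 0  t=1,i=8
  ..... -> .   bit 0 = 0  t=1,i=6
  bits 10000000110110001100101101110100 = 2161691508

2161691508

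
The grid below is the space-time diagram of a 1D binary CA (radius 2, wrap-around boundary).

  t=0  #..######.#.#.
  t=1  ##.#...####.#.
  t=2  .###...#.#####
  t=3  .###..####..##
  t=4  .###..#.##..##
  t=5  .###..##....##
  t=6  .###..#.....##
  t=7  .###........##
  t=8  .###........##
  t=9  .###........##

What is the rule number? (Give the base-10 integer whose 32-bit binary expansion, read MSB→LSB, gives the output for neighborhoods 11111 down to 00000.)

  [31] ##### => .  t=0,i=5
  [30] ####. => #  t=0,i=7
  [29] ###.# => #  t=0,i=8
  [28] ###.. => #  t=2,i=3
  [27] ##.## => .  t=2,i=0
  [26] ##.#. => #  t=0,i=9
  [25] ##..# => .  t=3,i=4
  [24] ##... => .  t=2,i=4
  [23] #.### => #  t=2,i=1
  [22] #.##. => .  t=1,i=0
  [21] #.#.# => #  t=0,i=10
  [20] #.#.. => #  t=0,i=0
  [19] #..## => .  t=0,i=2
  [18] #..#. => .  t=4,i=5
  [17] #...# => .  t=1,i=5
  [16] #.... => .  t=5,i=9
  [15] .#### => .  t=0,i=4
  [14] .###. => #  t=2,i=2
  [13] .##.# => #  t=1,i=1
  [12] .##.. => .  t=4,i=9
  [11] .#.## => #  t=1,i=13
  [10] .#.#. => .  t=0,i=11
  [9] .#..# => #  t=0,i=1
  [8] .#... => .  t=1,i=4
  [7] ..### => #  t=0,i=3
  [6] ..##. => #  t=3,i=12
  [5] ..#.# => #  t=2,i=7
  [4] ..#.. => .  t=6,i=6
  [3] ...## => .  t=1,i=6
  [2] ...#. => #  t=2,i=6
  [1] ....# => .  t=5,i=10
  [0] ..... => .  t=6,i=9
  bits 01110100101100000110101011100100 = 1957718756

1957718756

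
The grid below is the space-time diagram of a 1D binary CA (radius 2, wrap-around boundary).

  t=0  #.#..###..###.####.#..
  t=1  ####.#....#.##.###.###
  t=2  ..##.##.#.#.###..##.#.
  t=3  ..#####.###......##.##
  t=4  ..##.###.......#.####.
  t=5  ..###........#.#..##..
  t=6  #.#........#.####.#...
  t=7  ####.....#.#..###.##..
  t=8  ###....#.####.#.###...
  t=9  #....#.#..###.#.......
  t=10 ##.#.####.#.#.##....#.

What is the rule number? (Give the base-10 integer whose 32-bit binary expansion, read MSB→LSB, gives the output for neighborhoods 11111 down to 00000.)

1752475634

  #####|.  b31=0 t=1,i=0
  ####.|#  b30=1 t=0,i=16
  ###.#|#  b29=1 t=0,i=12
  ###..|.  b28=0 t=0,i=7
  ##.##|#  b27=1 t=0,i=13
  ##.#.|.  b26=0 t=0,i=18
  ##..#|.  b25=0 t=0,i=8
  ##...|.  b24=0 t=3,i=11
  #.###|.  b23=0 t=0,i=14
  #.##.|#  b22=1 t=1,i=12
  #.#.#|#  b21=1 t=2,i=8
  #.#..|#  b20=1 t=0,i=2
  #..##|.  b19=0 t=0,i=4
  #..#.|#  b18=1 t=0,i=21
  #...#|.  b17=0 t=2,i=0
  #....|.  b16=0 t=1,i=7
  .####|#  b15=1 t=0,i=15
  .###.|.  b14=0 t=0,i=6
  .##.#|#  b13=1 t=1,i=13
  .##..|.  b12=0 t=3,i=21
  .#.##|.  b11=0 t=1,i=11
  .#.#.|#  b10=1 t=0,i=1
  .#..#|#  b9=1 t=0,i=3
  .#...|#  b8=1 t=1,i=6
  ..###|#  b7=1 t=0,i=5
  ..##.|#  b6=1 t=2,i=2
  ..#.#|#  b5=1 t=0,i=0
  ..#..|#  b4=1 t=9,i=0
  ...##|.  b3=0 t=2,i=1
  ...#.|.  b2=0 t=1,i=9
  ....#|#  b1=1 t=1,i=8
  .....|.  b0=0 t=3,i=13
  bits 01101000011101001010011111110010 = 1752475634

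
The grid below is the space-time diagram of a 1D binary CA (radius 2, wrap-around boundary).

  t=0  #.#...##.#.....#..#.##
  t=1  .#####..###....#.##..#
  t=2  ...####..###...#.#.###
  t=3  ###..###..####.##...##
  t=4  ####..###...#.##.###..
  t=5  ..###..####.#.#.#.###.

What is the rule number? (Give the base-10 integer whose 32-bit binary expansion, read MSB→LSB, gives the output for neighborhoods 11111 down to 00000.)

  ##### -> #   bit 31 = 1  t=1,i=3
  ####. -> #   bit 30 = 1  t=1,i=4
  ###.# -> .   bit 29 = 0  t=0,i=0
  ###.. -> #   bit 28 = 1  t=1,i=5
  ##.## -> #   bit 27 = 1  t=3,i=14
  ##.#. -> #   bit 26 = 1  t=0,i=1
  ##..# -> #   bit 25 = 1  t=1,i=6
  ##... -> #   bit 24 = 1  t=1,i=11
  #.### -> .   bit 23 = 0  t=0,i=20
  #.##. -> #   bit 22 = 1  t=1,i=17
  #.#.# -> .   bit 21 = 0  t=2,i=17
  #.#.. -> #   bit 20 = 1  t=0,i=2
  #..## -> .   bit 19 = 0  t=1,i=7
  #..#. -> #   bit 18 = 1  t=0,i=17
  #...# -> #   bit 17 = 1  t=0,i=4
  #.... -> .   bit 16 = 0  t=0,i=11
  .#### -> .   bit 15 = 0  t=1,i=2
  .###. -> #   bit 14 = 1  t=0,i=21
  .##.# -> .   bit 13 = 0  t=0,i=7
  .##.. -> .   bit 12 = 0  t=1,i=18
  .#.## -> .   bit 11 = 0  t=0,i=19
  .#.#. -> #   bit 10 = 1  t=2,i=16
  .#..# -> .   bit 9 = 0  t=0,i=16
  .#... -> #   bit 8 = 1  t=0,i=3
  ..### -> .   bit 7 = 0  t=1,i=8
  ..##. -> .   bit 6 = 0  t=0,i=6
  ..#.# -> #   bit 5 = 1  t=0,i=18
  ..#.. -> #   bit 4 = 1  t=0,i=15
  ...## -> #   bit 3 = 1  t=0,i=5
  ...#. -> .   bit 2 = 0  t=0,i=14
  ....# -> .   bit 1 = 0  t=0,i=13
  ..... -> .   bit 0 = 0  t=0,i=12
  bits 11011111010101100100010100111000 = 3746972984

3746972984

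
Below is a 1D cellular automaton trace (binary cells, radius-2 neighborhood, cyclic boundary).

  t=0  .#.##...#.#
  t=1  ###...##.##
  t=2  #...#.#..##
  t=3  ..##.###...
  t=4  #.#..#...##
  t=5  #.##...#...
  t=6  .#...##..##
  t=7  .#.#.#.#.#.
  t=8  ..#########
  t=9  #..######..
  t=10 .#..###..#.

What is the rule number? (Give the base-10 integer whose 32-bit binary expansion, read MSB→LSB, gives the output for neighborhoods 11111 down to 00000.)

2729676359

  #####|#  b31=1 t=1,i=0
  ####.|.  b30=0 t=1,i=1
  ###.#|#  b29=1 t=4,i=0
  ###..|.  b28=0 t=1,i=2
  ##.##|.  b27=0 t=1,i=8
  ##.#.|.  b26=0 t=4,i=1
  ##..#|#  b25=1 t=6,i=7
  ##...|.  b24=0 t=0,i=5
  #.###|#  b23=1 t=1,i=9
  #.##.|.  b22=0 t=0,i=3
  #.#.#|#  b21=1 t=0,i=1
  #.#..|#  b20=1 t=2,i=6
  #..##|.  b19=0 t=2,i=8
  #..#.|.  b18=0 t=4,i=4
  #...#|#  b17=1 t=0,i=6
  #....|#  b16=1 t=3,i=9
  .####|#  b15=1 t=1,i=10
  .###.|.  b14=0 t=2,i=10
  .##.#|.  b13=0 t=1,i=7
  .##..|.  b12=0 t=0,i=4
  .#.##|#  b11=1 t=0,i=2
  .#.#.|#  b10=1 t=0,i=0
  .#..#|#  b9=1 t=2,i=7
  .#...|.  b8=0 t=4,i=6
  ..###|.  b7=0 t=2,i=9
  ..##.|#  b6=1 t=1,i=6
  ..#.#|.  b5=0 t=0,i=8
  ..#..|.  b4=0 t=4,i=5
  ...##|.  b3=0 t=1,i=5
  ...#.|#  b2=1 t=0,i=7
  ....#|#  b1=1 t=3,i=0
  .....|#  b0=1 t=3,i=10
  bits 10100010101100111000111001000111 = 2729676359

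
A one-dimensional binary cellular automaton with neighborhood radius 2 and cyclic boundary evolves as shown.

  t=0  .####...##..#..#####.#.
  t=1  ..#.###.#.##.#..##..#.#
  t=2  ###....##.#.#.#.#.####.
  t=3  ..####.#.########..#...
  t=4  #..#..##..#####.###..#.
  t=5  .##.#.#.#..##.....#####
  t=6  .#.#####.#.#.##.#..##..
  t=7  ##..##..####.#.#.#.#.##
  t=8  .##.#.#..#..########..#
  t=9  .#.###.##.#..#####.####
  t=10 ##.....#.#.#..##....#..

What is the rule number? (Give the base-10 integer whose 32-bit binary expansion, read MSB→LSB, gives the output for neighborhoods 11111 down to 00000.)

2540144230

  #####|#  b31=1 t=0,i=17
  ####.|.  b30=0 t=0,i=3
  ###.#|.  b29=0 t=0,i=19
  ###..|#  b28=1 t=0,i=4
  ##.##|.  b27=0 t=2,i=22
  ##.#.|#  b26=1 t=0,i=20
  ##..#|#  b25=1 t=0,i=10
  ##...|#  b24=1 t=0,i=5
  #.###|.  b23=0 t=1,i=4
  #.##.|#  b22=1 t=1,i=10
  #.#.#|#  b21=1 t=1,i=8
  #.#..|.  b20=0 t=0,i=21
  #..##|.  b19=0 t=0,i=0
  #..#.|#  b18=1 t=0,i=11
  #...#|#  b17=1 t=0,i=6
  #....|#  b16=1 t=2,i=4
  .####|#  b15=1 t=0,i=2
  .###.|.  b14=0 t=1,i=5
  .##.#|.  b13=0 t=1,i=11
  .##..|.  b12=0 t=0,i=9
  .#.##|.  b11=0 t=1,i=3
  .#.#.|#  b10=1 t=1,i=21
  .#..#|#  b9=1 t=0,i=13
  .#...|.  b8=0 t=3,i=20
  ..###|.  b7=0 t=0,i=1
  ..##.|#  b6=1 t=0,i=8
  ..#.#|#  b5=1 t=1,i=2
  ..#..|.  b4=0 t=0,i=12
  ...##|.  b3=0 t=0,i=7
  ...#.|#  b2=1 t=6,i=0
  ....#|#  b1=1 t=2,i=5
  .....|.  b0=0 t=3,i=22
  bits 10010111011001111000011001100110 = 2540144230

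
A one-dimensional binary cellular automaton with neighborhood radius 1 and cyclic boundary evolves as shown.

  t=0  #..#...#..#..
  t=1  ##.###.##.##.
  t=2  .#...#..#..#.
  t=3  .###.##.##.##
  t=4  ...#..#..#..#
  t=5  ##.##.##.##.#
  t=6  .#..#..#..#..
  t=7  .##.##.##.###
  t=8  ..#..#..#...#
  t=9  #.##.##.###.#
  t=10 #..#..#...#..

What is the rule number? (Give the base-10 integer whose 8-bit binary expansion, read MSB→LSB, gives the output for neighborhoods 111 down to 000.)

85

  ### -> .   bit 7 = 0  t=1,i=4
  ##. -> #   bit 6 = 1  t=1,i=1
  #.# -> .   bit 5 = 0  t=1,i=2
  #.. -> #   bit 4 = 1  t=0,i=1
  .## -> .   bit 3 = 0  t=1,i=0
  .#. -> #   bit 2 = 1  t=0,i=0
  ..# -> .   bit 1 = 0  t=0,i=2
  ... -> #   bit 0 = 1  t=0,i=5
  bits 01010101 = 85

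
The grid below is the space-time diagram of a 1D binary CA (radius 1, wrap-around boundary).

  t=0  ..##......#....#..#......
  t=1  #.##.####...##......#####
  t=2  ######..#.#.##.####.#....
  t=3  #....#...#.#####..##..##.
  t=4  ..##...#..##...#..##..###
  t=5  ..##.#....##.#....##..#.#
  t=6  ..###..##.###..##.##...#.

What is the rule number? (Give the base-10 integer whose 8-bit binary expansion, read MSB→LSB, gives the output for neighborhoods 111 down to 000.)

  nb ###: next=.  (t=1,i=6, bit7=0)
  nb ##.: next=#  (t=0,i=3, bit6=1)
  nb #.#: next=#  (t=1,i=1, bit5=1)
  nb #..: next=.  (t=0,i=4, bit4=0)
  nb .##: next=#  (t=0,i=2, bit3=1)
  nb .#.: next=.  (t=0,i=10, bit2=0)
  nb ..#: next=.  (t=0,i=1, bit1=0)
  nb ...: next=#  (t=0,i=0, bit0=1)
  bits 01101001 = 105

105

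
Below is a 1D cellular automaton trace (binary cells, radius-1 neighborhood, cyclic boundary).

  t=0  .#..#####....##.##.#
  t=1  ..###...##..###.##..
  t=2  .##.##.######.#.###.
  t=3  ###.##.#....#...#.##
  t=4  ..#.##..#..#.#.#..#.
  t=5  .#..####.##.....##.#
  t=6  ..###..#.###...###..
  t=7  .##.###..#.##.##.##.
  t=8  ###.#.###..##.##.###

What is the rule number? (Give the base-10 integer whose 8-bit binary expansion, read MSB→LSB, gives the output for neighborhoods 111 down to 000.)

  [7] ### => .  t=0,i=5
  [6] ##. => #  t=0,i=8
  [5] #.# => .  t=0,i=0
  [4] #.. => #  t=0,i=2
  [3] .## => #  t=0,i=4
  [2] .#. => .  t=0,i=1
  [1] ..# => #  t=0,i=3
  [0] ... => .  t=0,i=10
  bits 01011010 = 90

90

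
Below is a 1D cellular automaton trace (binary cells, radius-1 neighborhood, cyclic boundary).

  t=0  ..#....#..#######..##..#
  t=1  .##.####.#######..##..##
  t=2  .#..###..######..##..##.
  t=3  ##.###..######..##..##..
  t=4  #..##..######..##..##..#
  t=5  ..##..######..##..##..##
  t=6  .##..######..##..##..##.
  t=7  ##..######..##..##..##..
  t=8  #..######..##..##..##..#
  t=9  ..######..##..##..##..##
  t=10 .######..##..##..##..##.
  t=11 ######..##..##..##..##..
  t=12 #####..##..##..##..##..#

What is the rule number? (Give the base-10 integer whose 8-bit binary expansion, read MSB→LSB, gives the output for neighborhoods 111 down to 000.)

143

  ###|#  b7=1 t=0,i=11
  ##.|.  b6=0 t=0,i=16
  #.#|.  b5=0 t=1,i=0
  #..|.  b4=0 t=0,i=0
  .##|#  b3=1 t=0,i=10
  .#.|#  b2=1 t=0,i=2
  ..#|#  b1=1 t=0,i=1
  ...|#  b0=1 t=0,i=4
  bits 10001111 = 143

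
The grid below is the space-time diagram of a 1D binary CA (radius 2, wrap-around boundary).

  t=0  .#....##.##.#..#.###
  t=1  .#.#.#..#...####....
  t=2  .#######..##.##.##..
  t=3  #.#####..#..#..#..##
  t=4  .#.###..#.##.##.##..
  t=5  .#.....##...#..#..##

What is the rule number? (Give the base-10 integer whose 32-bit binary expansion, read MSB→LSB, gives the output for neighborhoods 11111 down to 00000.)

3376383528

  [31] ##### => #  t=2,i=3
  [30] ####. => #  t=1,i=14
  [29] ###.# => .  t=0,i=19
  [28] ###.. => .  t=1,i=15
  [27] ##.## => #  t=0,i=8
  [26] ##.#. => .  t=0,i=0
  [25] ##..# => .  t=2,i=8
  [24] ##... => #  t=1,i=16
  [23] #.### => .  t=0,i=17
  [22] #.##. => .  t=0,i=9
  [21] #.#.# => #  t=1,i=3
  [20] #.#.. => #  t=0,i=1
  [19] #..## => #  t=2,i=9
  [18] #..#. => #  t=0,i=14
  [17] #...# => #  t=1,i=10
  [16] #.... => #  t=0,i=3
  [15] .#### => #  t=1,i=13
  [14] .###. => .  t=0,i=18
  [13] .##.# => .  t=0,i=7
  [12] .##.. => .  t=2,i=17
  [11] .#.## => .  t=0,i=16
  [10] .#.#. => #  t=1,i=2
  [9] .#..# => #  t=0,i=13
  [8] .#... => .  t=0,i=2
  [7] ..### => .  t=1,i=12
  [6] ..##. => .  t=0,i=6
  [5] ..#.# => #  t=0,i=15
  [4] ..#.. => .  t=1,i=8
  [3] ...## => #  t=0,i=5
  [2] ...#. => .  t=1,i=0
  [1] ....# => .  t=0,i=4
  [0] ..... => .  t=1,i=18
  bits 11001001001111111000011000101000 = 3376383528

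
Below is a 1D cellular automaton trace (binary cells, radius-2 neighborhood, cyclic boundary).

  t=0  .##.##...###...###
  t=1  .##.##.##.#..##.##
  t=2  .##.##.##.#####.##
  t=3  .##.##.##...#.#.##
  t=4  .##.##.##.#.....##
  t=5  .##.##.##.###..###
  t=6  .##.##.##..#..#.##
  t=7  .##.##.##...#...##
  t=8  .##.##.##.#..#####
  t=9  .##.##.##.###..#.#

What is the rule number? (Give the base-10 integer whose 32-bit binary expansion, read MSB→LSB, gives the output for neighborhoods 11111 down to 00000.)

2690347848

  [31] ##### => #  t=2,i=12
  [30] ####. => .  t=2,i=13
  [29] ###.# => #  t=0,i=17
  [28] ###.. => .  t=0,i=11
  [27] ##.## => .  t=0,i=0
  [26] ##.#. => .  t=1,i=9
  [25] ##..# => .  t=5,i=13
  [24] ##... => .  t=0,i=6
  [23] #.### => .  t=2,i=10
  [22] #.##. => #  t=0,i=1
  [21] #.#.# => .  t=3,i=14
  [20] #.#.. => #  t=1,i=10
  [19] #..## => #  t=1,i=12
  [18] #..#. => .  t=6,i=10
  [17] #...# => #  t=0,i=7
  [16] #.... => #  t=4,i=12
  [15] .#### => .  t=2,i=11
  [14] .###. => #  t=0,i=10
  [13] .##.# => #  t=0,i=2
  [12] .##.. => #  t=0,i=5
  [11] .#.## => .  t=3,i=15
  [10] .#.#. => .  t=3,i=13
  [9] .#..# => #  t=1,i=11
  [8] .#... => #  t=4,i=11
  [7] ..### => .  t=0,i=9
  [6] ..##. => #  t=1,i=13
  [5] ..#.# => .  t=3,i=12
  [4] ..#.. => .  t=6,i=11
  [3] ...## => #  t=0,i=8
  [2] ...#. => .  t=3,i=11
  [1] ....# => .  t=4,i=14
  [0] ..... => .  t=4,i=13
  bits 10100000010110110111001101001000 = 2690347848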